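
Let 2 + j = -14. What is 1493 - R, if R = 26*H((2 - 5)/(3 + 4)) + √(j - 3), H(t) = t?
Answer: 10529/7 - I*√19 ≈ 1504.1 - 4.3589*I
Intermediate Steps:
j = -16 (j = -2 - 14 = -16)
R = -78/7 + I*√19 (R = 26*((2 - 5)/(3 + 4)) + √(-16 - 3) = 26*(-3/7) + √(-19) = 26*(-3*⅐) + I*√19 = 26*(-3/7) + I*√19 = -78/7 + I*√19 ≈ -11.143 + 4.3589*I)
1493 - R = 1493 - (-78/7 + I*√19) = 1493 + (78/7 - I*√19) = 10529/7 - I*√19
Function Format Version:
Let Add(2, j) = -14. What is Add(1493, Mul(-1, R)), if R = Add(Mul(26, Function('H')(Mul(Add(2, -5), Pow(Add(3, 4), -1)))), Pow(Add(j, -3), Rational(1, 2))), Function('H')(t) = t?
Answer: Add(Rational(10529, 7), Mul(-1, I, Pow(19, Rational(1, 2)))) ≈ Add(1504.1, Mul(-4.3589, I))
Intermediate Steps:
j = -16 (j = Add(-2, -14) = -16)
R = Add(Rational(-78, 7), Mul(I, Pow(19, Rational(1, 2)))) (R = Add(Mul(26, Mul(Add(2, -5), Pow(Add(3, 4), -1))), Pow(Add(-16, -3), Rational(1, 2))) = Add(Mul(26, Mul(-3, Pow(7, -1))), Pow(-19, Rational(1, 2))) = Add(Mul(26, Mul(-3, Rational(1, 7))), Mul(I, Pow(19, Rational(1, 2)))) = Add(Mul(26, Rational(-3, 7)), Mul(I, Pow(19, Rational(1, 2)))) = Add(Rational(-78, 7), Mul(I, Pow(19, Rational(1, 2)))) ≈ Add(-11.143, Mul(4.3589, I)))
Add(1493, Mul(-1, R)) = Add(1493, Mul(-1, Add(Rational(-78, 7), Mul(I, Pow(19, Rational(1, 2)))))) = Add(1493, Add(Rational(78, 7), Mul(-1, I, Pow(19, Rational(1, 2))))) = Add(Rational(10529, 7), Mul(-1, I, Pow(19, Rational(1, 2))))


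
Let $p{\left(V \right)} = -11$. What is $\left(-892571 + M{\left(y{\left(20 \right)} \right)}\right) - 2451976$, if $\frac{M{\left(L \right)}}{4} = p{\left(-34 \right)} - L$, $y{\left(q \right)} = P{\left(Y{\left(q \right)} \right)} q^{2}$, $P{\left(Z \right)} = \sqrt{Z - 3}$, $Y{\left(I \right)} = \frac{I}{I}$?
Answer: $-3344591 - 1600 i \sqrt{2} \approx -3.3446 \cdot 10^{6} - 2262.7 i$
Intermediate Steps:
$Y{\left(I \right)} = 1$
$P{\left(Z \right)} = \sqrt{-3 + Z}$
$y{\left(q \right)} = i \sqrt{2} q^{2}$ ($y{\left(q \right)} = \sqrt{-3 + 1} q^{2} = \sqrt{-2} q^{2} = i \sqrt{2} q^{2}$)
$M{\left(L \right)} = -44 - 4 L$ ($M{\left(L \right)} = 4 \left(-11 - L\right) = -44 - 4 L$)
$\left(-892571 + M{\left(y{\left(20 \right)} \right)}\right) - 2451976 = \left(-892571 - \left(44 + 4 i \sqrt{2} \cdot 20^{2}\right)\right) - 2451976 = \left(-892571 - \left(44 + 4 i \sqrt{2} \cdot 400\right)\right) - 2451976 = \left(-892571 - \left(44 + 4 \cdot 400 i \sqrt{2}\right)\right) - 2451976 = \left(-892571 - \left(44 + 1600 i \sqrt{2}\right)\right) - 2451976 = \left(-892615 - 1600 i \sqrt{2}\right) - 2451976 = -3344591 - 1600 i \sqrt{2}$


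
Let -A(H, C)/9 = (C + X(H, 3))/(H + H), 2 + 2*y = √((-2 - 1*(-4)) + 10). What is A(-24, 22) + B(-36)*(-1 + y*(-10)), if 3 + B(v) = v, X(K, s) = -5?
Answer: -5565/16 + 390*√3 ≈ 327.69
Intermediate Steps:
y = -1 + √3 (y = -1 + √((-2 - 1*(-4)) + 10)/2 = -1 + √((-2 + 4) + 10)/2 = -1 + √(2 + 10)/2 = -1 + √12/2 = -1 + (2*√3)/2 = -1 + √3 ≈ 0.73205)
B(v) = -3 + v
A(H, C) = -9*(-5 + C)/(2*H) (A(H, C) = -9*(C - 5)/(H + H) = -9*(-5 + C)/(2*H))
A(-24, 22) + B(-36)*(-1 + y*(-10)) = (9/2)*(5 - 1*22)/(-24) + (-3 - 36)*(-1 + (-1 + √3)*(-10)) = (9/2)*(-1/24)*(5 - 22) - 39*(-1 + (10 - 10*√3)) = (9/2)*(-1/24)*(-17) - 39*(9 - 10*√3) = 51/16 + (-351 + 390*√3) = -5565/16 + 390*√3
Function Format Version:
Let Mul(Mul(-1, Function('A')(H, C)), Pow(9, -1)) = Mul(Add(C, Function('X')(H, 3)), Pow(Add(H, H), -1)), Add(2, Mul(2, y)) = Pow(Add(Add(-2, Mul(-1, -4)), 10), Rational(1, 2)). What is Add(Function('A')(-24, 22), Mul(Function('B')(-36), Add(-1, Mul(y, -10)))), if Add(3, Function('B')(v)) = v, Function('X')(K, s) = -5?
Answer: Add(Rational(-5565, 16), Mul(390, Pow(3, Rational(1, 2)))) ≈ 327.69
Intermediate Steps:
y = Add(-1, Pow(3, Rational(1, 2))) (y = Add(-1, Mul(Rational(1, 2), Pow(Add(Add(-2, Mul(-1, -4)), 10), Rational(1, 2)))) = Add(-1, Mul(Rational(1, 2), Pow(Add(Add(-2, 4), 10), Rational(1, 2)))) = Add(-1, Mul(Rational(1, 2), Pow(Add(2, 10), Rational(1, 2)))) = Add(-1, Mul(Rational(1, 2), Pow(12, Rational(1, 2)))) = Add(-1, Mul(Rational(1, 2), Mul(2, Pow(3, Rational(1, 2))))) = Add(-1, Pow(3, Rational(1, 2))) ≈ 0.73205)
Function('B')(v) = Add(-3, v)
Function('A')(H, C) = Mul(Rational(-9, 2), Pow(H, -1), Add(-5, C)) (Function('A')(H, C) = Mul(-9, Mul(Add(C, -5), Pow(Add(H, H), -1))) = Mul(-9, Mul(Add(-5, C), Pow(Mul(2, H), -1))) = Mul(-9, Mul(Add(-5, C), Mul(Rational(1, 2), Pow(H, -1)))) = Mul(-9, Mul(Rational(1, 2), Pow(H, -1), Add(-5, C))) = Mul(Rational(-9, 2), Pow(H, -1), Add(-5, C)))
Add(Function('A')(-24, 22), Mul(Function('B')(-36), Add(-1, Mul(y, -10)))) = Add(Mul(Rational(9, 2), Pow(-24, -1), Add(5, Mul(-1, 22))), Mul(Add(-3, -36), Add(-1, Mul(Add(-1, Pow(3, Rational(1, 2))), -10)))) = Add(Mul(Rational(9, 2), Rational(-1, 24), Add(5, -22)), Mul(-39, Add(-1, Add(10, Mul(-10, Pow(3, Rational(1, 2))))))) = Add(Mul(Rational(9, 2), Rational(-1, 24), -17), Mul(-39, Add(9, Mul(-10, Pow(3, Rational(1, 2)))))) = Add(Rational(51, 16), Add(-351, Mul(390, Pow(3, Rational(1, 2))))) = Add(Rational(-5565, 16), Mul(390, Pow(3, Rational(1, 2))))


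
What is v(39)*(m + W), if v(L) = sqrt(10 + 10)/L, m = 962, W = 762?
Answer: 3448*sqrt(5)/39 ≈ 197.69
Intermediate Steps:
v(L) = 2*sqrt(5)/L (v(L) = sqrt(20)/L = (2*sqrt(5))/L = 2*sqrt(5)/L)
v(39)*(m + W) = (2*sqrt(5)/39)*(962 + 762) = (2*sqrt(5)*(1/39))*1724 = (2*sqrt(5)/39)*1724 = 3448*sqrt(5)/39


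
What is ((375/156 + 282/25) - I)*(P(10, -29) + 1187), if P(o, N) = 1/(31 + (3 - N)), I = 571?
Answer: -27090190801/40950 ≈ -6.6154e+5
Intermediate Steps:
P(o, N) = 1/(34 - N)
((375/156 + 282/25) - I)*(P(10, -29) + 1187) = ((375/156 + 282/25) - 1*571)*(-1/(-34 - 29) + 1187) = ((375*(1/156) + 282*(1/25)) - 571)*(-1/(-63) + 1187) = ((125/52 + 282/25) - 571)*(-1*(-1/63) + 1187) = (17789/1300 - 571)*(1/63 + 1187) = -724511/1300*74782/63 = -27090190801/40950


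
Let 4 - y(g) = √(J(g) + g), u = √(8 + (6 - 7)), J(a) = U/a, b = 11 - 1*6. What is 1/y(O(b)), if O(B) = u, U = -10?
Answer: 1/(4 - I*√3*7^(¾)/7) ≈ 0.23346 + 0.062148*I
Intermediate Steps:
b = 5 (b = 11 - 6 = 5)
J(a) = -10/a
u = √7 (u = √(8 - 1) = √7 ≈ 2.6458)
O(B) = √7
y(g) = 4 - √(g - 10/g) (y(g) = 4 - √(-10/g + g) = 4 - √(g - 10/g))
1/y(O(b)) = 1/(4 - √(√7 - 10*√7/7)) = 1/(4 - √(-3*√7/7)) = 1/(4 - I*7^(¾)*7*√3/49) = 1/(4 - I*√3*7^(¾)/7)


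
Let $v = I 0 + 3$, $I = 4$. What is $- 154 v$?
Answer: $-462$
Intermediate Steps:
$v = 3$ ($v = 4 \cdot 0 + 3 = 0 + 3 = 3$)
$- 154 v = \left(-154\right) 3 = -462$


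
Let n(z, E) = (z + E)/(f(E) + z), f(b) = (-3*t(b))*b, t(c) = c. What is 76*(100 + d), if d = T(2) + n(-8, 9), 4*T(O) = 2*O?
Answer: 1926600/251 ≈ 7675.7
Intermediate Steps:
f(b) = -3*b² (f(b) = (-3*b)*b = -3*b²)
n(z, E) = (E + z)/(z - 3*E²) (n(z, E) = (z + E)/(-3*E² + z) = (E + z)/(z - 3*E²))
T(O) = O/2 (T(O) = (2*O)/4 = O/2)
d = 250/251 (d = (½)*2 + (9 - 8)/(-8 - 3*9²) = 1 + 1/(-8 - 3*81) = 1 + 1/(-8 - 243) = 1 + 1/(-251) = 1 - 1/251*1 = 1 - 1/251 = 250/251 ≈ 0.99602)
76*(100 + d) = 76*(100 + 250/251) = 76*(25350/251) = 1926600/251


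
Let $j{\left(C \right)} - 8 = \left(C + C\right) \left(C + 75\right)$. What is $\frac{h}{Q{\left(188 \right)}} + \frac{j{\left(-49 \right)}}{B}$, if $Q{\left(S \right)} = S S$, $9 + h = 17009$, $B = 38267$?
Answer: $\frac{70095655}{169063606} \approx 0.41461$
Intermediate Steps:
$j{\left(C \right)} = 8 + 2 C \left(75 + C\right)$ ($j{\left(C \right)} = 8 + \left(C + C\right) \left(C + 75\right) = 8 + 2 C \left(75 + C\right)$)
$h = 17000$ ($h = -9 + 17009 = 17000$)
$Q{\left(S \right)} = S^{2}$
$\frac{h}{Q{\left(188 \right)}} + \frac{j{\left(-49 \right)}}{B} = \frac{17000}{188^{2}} + \frac{8 + 2 \left(-49\right)^{2} + 150 \left(-49\right)}{38267} = \frac{17000}{35344} + \left(8 + 2 \cdot 2401 - 7350\right) \frac{1}{38267} = 17000 \cdot \frac{1}{35344} + \left(8 + 4802 - 7350\right) \frac{1}{38267} = \frac{2125}{4418} - \frac{2540}{38267} = \frac{70095655}{169063606}$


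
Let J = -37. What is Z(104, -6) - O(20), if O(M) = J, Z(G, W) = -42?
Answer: -5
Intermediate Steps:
O(M) = -37
Z(104, -6) - O(20) = -42 - 1*(-37) = -42 + 37 = -5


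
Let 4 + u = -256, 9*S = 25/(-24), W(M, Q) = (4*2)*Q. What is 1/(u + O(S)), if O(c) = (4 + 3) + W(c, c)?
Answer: -27/6856 ≈ -0.0039382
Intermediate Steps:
W(M, Q) = 8*Q
S = -25/216 (S = (25/(-24))/9 = (25*(-1/24))/9 = (⅑)*(-25/24) = -25/216 ≈ -0.11574)
u = -260 (u = -4 - 256 = -260)
O(c) = 7 + 8*c (O(c) = (4 + 3) + 8*c = 7 + 8*c)
1/(u + O(S)) = 1/(-260 + (7 + 8*(-25/216))) = 1/(-260 + (7 - 25/27)) = 1/(-260 + 164/27) = 1/(-6856/27) = -27/6856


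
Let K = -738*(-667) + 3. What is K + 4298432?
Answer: 4790681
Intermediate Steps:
K = 492249 (K = 492246 + 3 = 492249)
K + 4298432 = 492249 + 4298432 = 4790681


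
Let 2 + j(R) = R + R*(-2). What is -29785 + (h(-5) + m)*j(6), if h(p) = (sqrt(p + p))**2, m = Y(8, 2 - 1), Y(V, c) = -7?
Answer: -29649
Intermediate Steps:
m = -7
j(R) = -2 - R (j(R) = -2 + (R + R*(-2)) = -2 + (R - 2*R) = -2 - R)
h(p) = 2*p (h(p) = (sqrt(2*p))**2 = (sqrt(2)*sqrt(p))**2 = 2*p)
-29785 + (h(-5) + m)*j(6) = -29785 + (2*(-5) - 7)*(-2 - 1*6) = -29785 + (-10 - 7)*(-2 - 6) = -29785 - 17*(-8) = -29785 + 136 = -29649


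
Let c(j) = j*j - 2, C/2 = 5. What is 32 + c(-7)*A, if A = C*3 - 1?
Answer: 1395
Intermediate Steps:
C = 10 (C = 2*5 = 10)
A = 29 (A = 10*3 - 1 = 30 - 1 = 29)
c(j) = -2 + j² (c(j) = j² - 2 = -2 + j²)
32 + c(-7)*A = 32 + (-2 + (-7)²)*29 = 32 + (-2 + 49)*29 = 32 + 47*29 = 32 + 1363 = 1395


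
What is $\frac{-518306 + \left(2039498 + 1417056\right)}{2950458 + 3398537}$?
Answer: $\frac{2938248}{6348995} \approx 0.46279$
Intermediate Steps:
$\frac{-518306 + \left(2039498 + 1417056\right)}{2950458 + 3398537} = \frac{-518306 + 3456554}{6348995} = 2938248 \cdot \frac{1}{6348995} = \frac{2938248}{6348995}$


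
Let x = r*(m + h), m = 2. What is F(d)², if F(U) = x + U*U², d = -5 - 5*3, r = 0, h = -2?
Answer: 64000000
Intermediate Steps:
x = 0 (x = 0*(2 - 2) = 0*0 = 0)
d = -20 (d = -5 - 15 = -20)
F(U) = U³ (F(U) = 0 + U*U² = 0 + U³ = U³)
F(d)² = ((-20)³)² = (-8000)² = 64000000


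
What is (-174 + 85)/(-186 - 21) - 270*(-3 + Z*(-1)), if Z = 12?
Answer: 838439/207 ≈ 4050.4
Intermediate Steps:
(-174 + 85)/(-186 - 21) - 270*(-3 + Z*(-1)) = (-174 + 85)/(-186 - 21) - 270*(-3 + 12*(-1)) = -89/(-207) - 270*(-3 - 12) = -89*(-1/207) - 270*(-15) = 89/207 + 4050 = 838439/207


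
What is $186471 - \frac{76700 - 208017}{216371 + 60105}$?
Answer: $\frac{51554887513}{276476} \approx 1.8647 \cdot 10^{5}$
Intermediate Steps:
$186471 - \frac{76700 - 208017}{216371 + 60105} = 186471 - - \frac{131317}{276476} = 186471 + \frac{131317}{276476} = \frac{51554887513}{276476}$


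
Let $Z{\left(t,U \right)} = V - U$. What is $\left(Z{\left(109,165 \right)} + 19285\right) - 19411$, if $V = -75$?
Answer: $-366$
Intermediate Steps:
$Z{\left(t,U \right)} = -75 - U$
$\left(Z{\left(109,165 \right)} + 19285\right) - 19411 = \left(\left(-75 - 165\right) + 19285\right) - 19411 = \left(-240 + 19285\right) - 19411 = 19045 - 19411 = -366$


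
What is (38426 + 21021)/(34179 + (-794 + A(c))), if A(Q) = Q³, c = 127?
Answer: 59447/2081768 ≈ 0.028556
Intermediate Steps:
(38426 + 21021)/(34179 + (-794 + A(c))) = (38426 + 21021)/(34179 + (-794 + 127³)) = 59447/(34179 + (-794 + 2048383)) = 59447/(34179 + 2047589) = 59447/2081768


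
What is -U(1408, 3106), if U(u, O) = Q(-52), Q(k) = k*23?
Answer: 1196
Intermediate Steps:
Q(k) = 23*k
U(u, O) = -1196 (U(u, O) = 23*(-52) = -1196)
-U(1408, 3106) = -1*(-1196) = 1196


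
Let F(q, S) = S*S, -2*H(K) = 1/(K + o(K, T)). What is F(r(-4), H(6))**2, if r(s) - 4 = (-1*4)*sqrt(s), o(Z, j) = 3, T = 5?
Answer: 1/104976 ≈ 9.5260e-6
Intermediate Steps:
H(K) = -1/(2*(3 + K)) (H(K) = -1/(2*(K + 3)) = -1/(2*(3 + K)))
r(s) = 4 - 4*sqrt(s) (r(s) = 4 + (-1*4)*sqrt(s) = 4 - 4*sqrt(s))
F(q, S) = S**2
F(r(-4), H(6))**2 = ((-1/(6 + 2*6))**2)**2 = ((-1/(6 + 12))**2)**2 = ((-1/18)**2)**2 = (1/324)**2 = 1/104976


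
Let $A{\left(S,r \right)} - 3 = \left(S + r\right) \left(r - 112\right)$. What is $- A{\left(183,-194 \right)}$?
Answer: $-3369$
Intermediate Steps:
$A{\left(S,r \right)} = 3 + \left(-112 + r\right) \left(S + r\right)$ ($A{\left(S,r \right)} = 3 + \left(S + r\right) \left(r - 112\right) = 3 + \left(S + r\right) \left(-112 + r\right) = 3 + \left(-112 + r\right) \left(S + r\right)$)
$- A{\left(183,-194 \right)} = - (3 + \left(-194\right)^{2} - 20496 - -21728 + 183 \left(-194\right)) = - (3 + 37636 - 20496 + 21728 - 35502) = \left(-1\right) 3369 = -3369$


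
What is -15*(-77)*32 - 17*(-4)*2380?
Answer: 198800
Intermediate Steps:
-15*(-77)*32 - 17*(-4)*2380 = 1155*32 + 68*2380 = 36960 + 161840 = 198800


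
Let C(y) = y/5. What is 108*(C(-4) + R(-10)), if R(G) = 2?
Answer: 648/5 ≈ 129.60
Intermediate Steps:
C(y) = y/5 (C(y) = y*(⅕) = y/5)
108*(C(-4) + R(-10)) = 108*((⅕)*(-4) + 2) = 108*(-⅘ + 2) = 108*(6/5) = 648/5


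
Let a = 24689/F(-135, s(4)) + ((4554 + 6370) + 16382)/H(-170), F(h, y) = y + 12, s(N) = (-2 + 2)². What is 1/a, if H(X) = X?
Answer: 1020/1934729 ≈ 0.00052721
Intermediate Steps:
s(N) = 0 (s(N) = 0² = 0)
F(h, y) = 12 + y
a = 1934729/1020 (a = 24689/(12 + 0) + ((4554 + 6370) + 16382)/(-170) = 24689/12 + (10924 + 16382)*(-1/170) = 24689*(1/12) + 27306*(-1/170) = 24689/12 - 13653/85 = 1934729/1020 ≈ 1896.8)
1/a = 1/(1934729/1020) = 1020/1934729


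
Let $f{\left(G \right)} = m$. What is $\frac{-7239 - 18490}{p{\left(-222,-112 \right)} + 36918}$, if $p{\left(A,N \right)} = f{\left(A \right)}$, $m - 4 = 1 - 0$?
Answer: $- \frac{25729}{36923} \approx -0.69683$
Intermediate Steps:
$m = 5$ ($m = 4 + \left(1 - 0\right) = 4 + \left(1 + 0\right) = 4 + 1 = 5$)
$f{\left(G \right)} = 5$
$p{\left(A,N \right)} = 5$
$\frac{-7239 - 18490}{p{\left(-222,-112 \right)} + 36918} = \frac{-7239 - 18490}{5 + 36918} = - \frac{25729}{36923}$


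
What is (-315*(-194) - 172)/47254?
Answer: 30469/23627 ≈ 1.2896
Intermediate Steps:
(-315*(-194) - 172)/47254 = (61110 - 172)*(1/47254) = 60938*(1/47254) = 30469/23627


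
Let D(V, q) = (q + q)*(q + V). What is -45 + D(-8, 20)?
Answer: 435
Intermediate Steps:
D(V, q) = 2*q*(V + q) (D(V, q) = (2*q)*(V + q) = 2*q*(V + q))
-45 + D(-8, 20) = -45 + 2*20*(-8 + 20) = -45 + 2*20*12 = -45 + 480 = 435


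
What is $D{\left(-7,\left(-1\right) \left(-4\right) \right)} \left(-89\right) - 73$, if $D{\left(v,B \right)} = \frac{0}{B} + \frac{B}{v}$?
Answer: $- \frac{155}{7} \approx -22.143$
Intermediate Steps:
$D{\left(v,B \right)} = \frac{B}{v}$ ($D{\left(v,B \right)} = 0 + \frac{B}{v} = \frac{B}{v}$)
$D{\left(-7,\left(-1\right) \left(-4\right) \right)} \left(-89\right) - 73 = \frac{\left(-1\right) \left(-4\right)}{-7} \left(-89\right) - 73 = 4 \left(- \frac{1}{7}\right) \left(-89\right) - 73 = \left(- \frac{4}{7}\right) \left(-89\right) - 73 = \frac{356}{7} - 73 = - \frac{155}{7}$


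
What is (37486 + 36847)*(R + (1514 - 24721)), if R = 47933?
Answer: 1837957758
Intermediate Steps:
(37486 + 36847)*(R + (1514 - 24721)) = (37486 + 36847)*(47933 + (1514 - 24721)) = 74333*(47933 - 23207) = 74333*24726 = 1837957758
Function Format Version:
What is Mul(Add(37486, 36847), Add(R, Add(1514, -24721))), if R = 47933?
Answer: 1837957758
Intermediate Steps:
Mul(Add(37486, 36847), Add(R, Add(1514, -24721))) = Mul(Add(37486, 36847), Add(47933, Add(1514, -24721))) = Mul(74333, Add(47933, -23207)) = Mul(74333, 24726) = 1837957758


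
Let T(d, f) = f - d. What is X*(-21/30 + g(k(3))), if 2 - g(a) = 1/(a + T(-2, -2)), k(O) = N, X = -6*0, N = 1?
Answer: 0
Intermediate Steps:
X = 0
k(O) = 1
g(a) = 2 - 1/a (g(a) = 2 - 1/(a + (-2 - 1*(-2))) = 2 - 1/(a + (-2 + 2)) = 2 - 1/(a + 0) = 2 - 1/a)
X*(-21/30 + g(k(3))) = 0*(-21/30 + (2 - 1/1)) = 0*(-21*1/30 + (2 - 1*1)) = 0*(-7/10 + (2 - 1)) = 0*(-7/10 + 1) = 0*(3/10) = 0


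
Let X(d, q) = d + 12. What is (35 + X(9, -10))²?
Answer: 3136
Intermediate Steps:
X(d, q) = 12 + d
(35 + X(9, -10))² = (35 + (12 + 9))² = (35 + 21)² = 56² = 3136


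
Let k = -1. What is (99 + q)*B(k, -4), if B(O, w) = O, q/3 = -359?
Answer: 978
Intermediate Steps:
q = -1077 (q = 3*(-359) = -1077)
(99 + q)*B(k, -4) = (99 - 1077)*(-1) = -978*(-1) = 978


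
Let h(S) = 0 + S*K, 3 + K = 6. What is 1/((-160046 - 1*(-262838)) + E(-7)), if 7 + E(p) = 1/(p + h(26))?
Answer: 71/7297736 ≈ 9.7290e-6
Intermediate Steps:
K = 3 (K = -3 + 6 = 3)
h(S) = 3*S (h(S) = 0 + S*3 = 0 + 3*S = 3*S)
E(p) = -7 + 1/(78 + p) (E(p) = -7 + 1/(p + 3*26) = -7 + 1/(p + 78) = -7 + 1/(78 + p))
1/((-160046 - 1*(-262838)) + E(-7)) = 1/((-160046 - 1*(-262838)) + (-545 - 7*(-7))/(78 - 7)) = 1/((-160046 + 262838) + (-545 + 49)/71) = 1/(102792 + (1/71)*(-496)) = 1/(102792 - 496/71) = 1/(7297736/71) = 71/7297736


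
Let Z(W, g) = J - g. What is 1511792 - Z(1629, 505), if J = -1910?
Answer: 1514207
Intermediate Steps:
Z(W, g) = -1910 - g
1511792 - Z(1629, 505) = 1511792 - (-1910 - 1*505) = 1511792 - (-1910 - 505) = 1511792 - 1*(-2415) = 1511792 + 2415 = 1514207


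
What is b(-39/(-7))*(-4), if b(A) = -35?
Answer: 140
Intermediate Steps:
b(-39/(-7))*(-4) = -35*(-4) = 140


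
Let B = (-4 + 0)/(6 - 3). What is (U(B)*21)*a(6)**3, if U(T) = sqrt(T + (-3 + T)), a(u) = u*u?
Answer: 326592*I*sqrt(51) ≈ 2.3323e+6*I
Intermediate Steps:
a(u) = u**2
B = -4/3 ≈ -1.3333
U(T) = sqrt(-3 + 2*T)
(U(B)*21)*a(6)**3 = (sqrt(-3 + 2*(-4/3))*21)*(6**2)**3 = (sqrt(-3 - 8/3)*21)*36**3 = (sqrt(-17/3)*21)*46656 = ((I*sqrt(51)/3)*21)*46656 = (7*I*sqrt(51))*46656 = 326592*I*sqrt(51)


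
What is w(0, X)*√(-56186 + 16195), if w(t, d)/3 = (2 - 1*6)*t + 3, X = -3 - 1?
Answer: 9*I*√39991 ≈ 1799.8*I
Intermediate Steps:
X = -4
w(t, d) = 9 - 12*t (w(t, d) = 3*((2 - 1*6)*t + 3) = 3*((2 - 6)*t + 3) = 3*(-4*t + 3) = 3*(3 - 4*t) = 9 - 12*t)
w(0, X)*√(-56186 + 16195) = (9 - 12*0)*√(-56186 + 16195) = (9 + 0)*√(-39991) = 9*(I*√39991) = 9*I*√39991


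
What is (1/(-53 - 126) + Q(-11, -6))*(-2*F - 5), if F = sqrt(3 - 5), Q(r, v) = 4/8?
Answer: -885/358 - 177*I*sqrt(2)/179 ≈ -2.4721 - 1.3984*I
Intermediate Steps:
Q(r, v) = 1/2 (Q(r, v) = 4*(1/8) = 1/2)
F = I*sqrt(2) (F = sqrt(-2) = I*sqrt(2) ≈ 1.4142*I)
(1/(-53 - 126) + Q(-11, -6))*(-2*F - 5) = (1/(-53 - 126) + 1/2)*(-2*I*sqrt(2) - 5) = (1/(-179) + 1/2)*(-2*I*sqrt(2) - 5) = (-1/179 + 1/2)*(-5 - 2*I*sqrt(2)) = 177*(-5 - 2*I*sqrt(2))/358 = -885/358 - 177*I*sqrt(2)/179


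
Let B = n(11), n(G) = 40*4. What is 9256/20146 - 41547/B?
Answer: -417762451/1611680 ≈ -259.21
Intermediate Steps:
n(G) = 160
B = 160
9256/20146 - 41547/B = 9256/20146 - 41547/160 = 9256*(1/20146) - 41547*1/160 = 4628/10073 - 41547/160 = -417762451/1611680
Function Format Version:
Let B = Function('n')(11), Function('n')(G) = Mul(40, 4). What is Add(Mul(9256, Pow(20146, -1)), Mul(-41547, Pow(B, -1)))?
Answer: Rational(-417762451, 1611680) ≈ -259.21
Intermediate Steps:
Function('n')(G) = 160
B = 160
Add(Mul(9256, Pow(20146, -1)), Mul(-41547, Pow(B, -1))) = Add(Mul(9256, Pow(20146, -1)), Mul(-41547, Pow(160, -1))) = Add(Mul(9256, Rational(1, 20146)), Mul(-41547, Rational(1, 160))) = Add(Rational(4628, 10073), Rational(-41547, 160)) = Rational(-417762451, 1611680)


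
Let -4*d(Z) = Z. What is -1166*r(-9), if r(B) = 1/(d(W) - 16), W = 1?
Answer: 4664/65 ≈ 71.754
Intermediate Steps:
d(Z) = -Z/4
r(B) = -4/65 (r(B) = 1/(-¼*1 - 16) = 1/(-¼ - 16) = 1/(-65/4) = -4/65)
-1166*r(-9) = -1166*(-4/65) = 4664/65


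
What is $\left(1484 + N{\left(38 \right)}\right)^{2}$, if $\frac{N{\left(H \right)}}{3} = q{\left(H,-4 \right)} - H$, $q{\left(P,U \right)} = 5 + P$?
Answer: $2247001$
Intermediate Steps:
$N{\left(H \right)} = 15$ ($N{\left(H \right)} = 3 \left(\left(5 + H\right) - H\right) = 3 \cdot 5 = 15$)
$\left(1484 + N{\left(38 \right)}\right)^{2} = \left(1484 + 15\right)^{2} = 1499^{2} = 2247001$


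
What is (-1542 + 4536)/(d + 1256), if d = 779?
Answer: 2994/2035 ≈ 1.4713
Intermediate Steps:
(-1542 + 4536)/(d + 1256) = (-1542 + 4536)/(779 + 1256) = 2994/2035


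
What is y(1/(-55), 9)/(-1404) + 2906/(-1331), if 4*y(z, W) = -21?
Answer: -5430715/2491632 ≈ -2.1796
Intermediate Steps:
y(z, W) = -21/4 (y(z, W) = (¼)*(-21) = -21/4)
y(1/(-55), 9)/(-1404) + 2906/(-1331) = -21/4/(-1404) + 2906/(-1331) = -21/4*(-1/1404) + 2906*(-1/1331) = 7/1872 - 2906/1331 = -5430715/2491632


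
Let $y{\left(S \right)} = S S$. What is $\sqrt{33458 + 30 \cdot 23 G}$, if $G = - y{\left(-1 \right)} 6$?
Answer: $\sqrt{29318} \approx 171.23$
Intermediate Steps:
$y{\left(S \right)} = S^{2}$
$G = -6$ ($G = - \left(-1\right)^{2} \cdot 6 = \left(-1\right) 1 \cdot 6 = \left(-1\right) 6 = -6$)
$\sqrt{33458 + 30 \cdot 23 G} = \sqrt{33458 + 30 \cdot 23 \left(-6\right)} = \sqrt{33458 + 690 \left(-6\right)} = \sqrt{33458 - 4140} = \sqrt{29318}$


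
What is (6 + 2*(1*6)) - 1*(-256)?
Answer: 274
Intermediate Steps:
(6 + 2*(1*6)) - 1*(-256) = (6 + 2*6) + 256 = (6 + 12) + 256 = 18 + 256 = 274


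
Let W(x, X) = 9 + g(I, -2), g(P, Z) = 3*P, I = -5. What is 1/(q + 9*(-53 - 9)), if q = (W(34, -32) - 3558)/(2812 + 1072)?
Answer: -971/542709 ≈ -0.0017892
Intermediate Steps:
W(x, X) = -6 (W(x, X) = 9 + 3*(-5) = 9 - 15 = -6)
q = -891/971 (q = (-6 - 3558)/(2812 + 1072) = -3564/3884 = -3564*1/3884 = -891/971 ≈ -0.91761)
1/(q + 9*(-53 - 9)) = 1/(-891/971 + 9*(-53 - 9)) = 1/(-891/971 + 9*(-62)) = 1/(-891/971 - 558) = 1/(-542709/971) = -971/542709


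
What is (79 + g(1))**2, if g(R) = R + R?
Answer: 6561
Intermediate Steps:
g(R) = 2*R
(79 + g(1))**2 = (79 + 2*1)**2 = (79 + 2)**2 = 81**2 = 6561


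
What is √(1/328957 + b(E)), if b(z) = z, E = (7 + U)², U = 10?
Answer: √31273472897318/328957 ≈ 17.000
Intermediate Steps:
E = 289 (E = (7 + 10)² = 17² = 289)
√(1/328957 + b(E)) = √(1/328957 + 289) = √(95068574/328957) = √31273472897318/328957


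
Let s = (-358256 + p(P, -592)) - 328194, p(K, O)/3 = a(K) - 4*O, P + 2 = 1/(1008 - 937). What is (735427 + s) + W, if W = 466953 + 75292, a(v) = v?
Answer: 42480723/71 ≈ 5.9832e+5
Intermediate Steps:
P = -141/71 (P = -2 + 1/(1008 - 937) = -2 + 1/71 = -141/71 ≈ -1.9859)
p(K, O) = -12*O + 3*K (p(K, O) = 3*(K - 4*O) = -12*O + 3*K)
W = 542245
s = -48233989/71 (s = (-358256 + (-12*(-592) + 3*(-141/71))) - 328194 = (-358256 + (7104 - 423/71)) - 328194 = (-358256 + 503961/71) - 328194 = -24932215/71 - 328194 = -48233989/71 ≈ -6.7935e+5)
(735427 + s) + W = (735427 - 48233989/71) + 542245 = 3981328/71 + 542245 = 42480723/71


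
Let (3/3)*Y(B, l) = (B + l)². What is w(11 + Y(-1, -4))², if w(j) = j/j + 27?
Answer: 784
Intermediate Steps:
Y(B, l) = (B + l)²
w(j) = 28 (w(j) = 1 + 27 = 28)
w(11 + Y(-1, -4))² = 28² = 784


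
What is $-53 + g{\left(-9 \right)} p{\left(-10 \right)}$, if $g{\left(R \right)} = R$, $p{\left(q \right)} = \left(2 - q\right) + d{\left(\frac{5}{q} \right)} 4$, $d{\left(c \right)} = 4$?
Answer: $-305$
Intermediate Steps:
$p{\left(q \right)} = 18 - q$ ($p{\left(q \right)} = \left(2 - q\right) + 4 \cdot 4 = \left(2 - q\right) + 16 = 18 - q$)
$-53 + g{\left(-9 \right)} p{\left(-10 \right)} = -53 - 9 \left(18 - -10\right) = -53 - 9 \left(18 + 10\right) = -53 - 252 = -305$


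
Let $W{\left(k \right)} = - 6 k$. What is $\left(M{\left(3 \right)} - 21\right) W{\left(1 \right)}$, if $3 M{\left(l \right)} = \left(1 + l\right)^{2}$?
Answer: $94$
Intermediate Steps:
$M{\left(l \right)} = \frac{\left(1 + l\right)^{2}}{3}$
$\left(M{\left(3 \right)} - 21\right) W{\left(1 \right)} = \left(\frac{\left(1 + 3\right)^{2}}{3} - 21\right) \left(\left(-6\right) 1\right) = \left(\frac{4^{2}}{3} - 21\right) \left(-6\right) = \left(\frac{1}{3} \cdot 16 - 21\right) \left(-6\right) = \left(\frac{16}{3} - 21\right) \left(-6\right) = \left(- \frac{47}{3}\right) \left(-6\right) = 94$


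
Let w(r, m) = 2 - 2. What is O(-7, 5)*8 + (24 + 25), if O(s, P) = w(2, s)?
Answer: 49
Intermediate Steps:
w(r, m) = 0
O(s, P) = 0
O(-7, 5)*8 + (24 + 25) = 0*8 + (24 + 25) = 0 + 49 = 49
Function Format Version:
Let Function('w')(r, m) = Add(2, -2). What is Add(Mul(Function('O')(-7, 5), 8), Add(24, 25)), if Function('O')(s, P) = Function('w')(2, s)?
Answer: 49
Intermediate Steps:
Function('w')(r, m) = 0
Function('O')(s, P) = 0
Add(Mul(Function('O')(-7, 5), 8), Add(24, 25)) = Add(Mul(0, 8), Add(24, 25)) = Add(0, 49) = 49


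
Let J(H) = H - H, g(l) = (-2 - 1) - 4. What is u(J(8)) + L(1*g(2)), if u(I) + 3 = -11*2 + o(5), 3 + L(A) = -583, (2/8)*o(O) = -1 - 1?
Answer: -619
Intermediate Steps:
g(l) = -7 (g(l) = -3 - 4 = -7)
o(O) = -8 (o(O) = 4*(-1 - 1) = 4*(-2) = -8)
L(A) = -586 (L(A) = -3 - 583 = -586)
J(H) = 0
u(I) = -33 (u(I) = -3 + (-11*2 - 8) = -3 + (-22 - 8) = -3 - 30 = -33)
u(J(8)) + L(1*g(2)) = -33 - 586 = -619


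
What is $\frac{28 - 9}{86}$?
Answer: $\frac{19}{86} \approx 0.22093$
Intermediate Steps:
$\frac{28 - 9}{86} = 19 \cdot \frac{1}{86} = \frac{19}{86}$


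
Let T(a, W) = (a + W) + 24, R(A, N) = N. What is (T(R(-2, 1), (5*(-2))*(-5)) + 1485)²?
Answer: 2433600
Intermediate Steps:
T(a, W) = 24 + W + a (T(a, W) = (W + a) + 24 = 24 + W + a)
(T(R(-2, 1), (5*(-2))*(-5)) + 1485)² = ((24 + (5*(-2))*(-5) + 1) + 1485)² = ((24 - 10*(-5) + 1) + 1485)² = ((24 + 50 + 1) + 1485)² = (75 + 1485)² = 1560² = 2433600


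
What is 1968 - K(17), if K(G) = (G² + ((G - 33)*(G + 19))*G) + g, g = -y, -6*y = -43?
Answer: 68869/6 ≈ 11478.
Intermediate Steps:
y = 43/6 (y = -⅙*(-43) = 43/6 ≈ 7.1667)
g = -43/6 (g = -1*43/6 = -43/6 ≈ -7.1667)
K(G) = -43/6 + G² + G*(-33 + G)*(19 + G) (K(G) = (G² + ((G - 33)*(G + 19))*G) - 43/6 = (G² + ((-33 + G)*(19 + G))*G) - 43/6 = (G² + G*(-33 + G)*(19 + G)) - 43/6 = -43/6 + G² + G*(-33 + G)*(19 + G))
1968 - K(17) = 1968 - (-43/6 + 17³ - 627*17 - 13*17²) = 1968 - (-43/6 + 4913 - 10659 - 13*289) = 1968 - (-43/6 + 4913 - 10659 - 3757) = 1968 - 1*(-57061/6) = 1968 + 57061/6 = 68869/6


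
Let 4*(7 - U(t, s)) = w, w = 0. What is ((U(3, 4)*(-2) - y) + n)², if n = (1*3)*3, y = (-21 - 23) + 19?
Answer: 400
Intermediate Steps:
y = -25 (y = -44 + 19 = -25)
U(t, s) = 7 (U(t, s) = 7 - ¼*0 = 7 + 0 = 7)
n = 9 (n = 3*3 = 9)
((U(3, 4)*(-2) - y) + n)² = ((7*(-2) - 1*(-25)) + 9)² = ((-14 + 25) + 9)² = (11 + 9)² = 20² = 400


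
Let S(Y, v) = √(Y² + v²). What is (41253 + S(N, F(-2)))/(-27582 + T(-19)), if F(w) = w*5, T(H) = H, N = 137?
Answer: -41253/27601 - √18869/27601 ≈ -1.4996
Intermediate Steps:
F(w) = 5*w
(41253 + S(N, F(-2)))/(-27582 + T(-19)) = (41253 + √(137² + (5*(-2))²))/(-27582 - 19) = (41253 + √(18769 + (-10)²))/(-27601) = (41253 + √(18769 + 100))*(-1/27601) = (41253 + √18869)*(-1/27601) = -41253/27601 - √18869/27601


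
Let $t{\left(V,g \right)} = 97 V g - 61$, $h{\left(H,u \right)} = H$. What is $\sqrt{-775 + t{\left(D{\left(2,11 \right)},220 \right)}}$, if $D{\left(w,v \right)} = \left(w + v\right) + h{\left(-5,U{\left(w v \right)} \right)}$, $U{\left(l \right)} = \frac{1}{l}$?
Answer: $66 \sqrt{39} \approx 412.17$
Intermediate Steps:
$D{\left(w,v \right)} = -5 + v + w$ ($D{\left(w,v \right)} = \left(w + v\right) - 5 = \left(v + w\right) - 5 = -5 + v + w$)
$t{\left(V,g \right)} = -61 + 97 V g$ ($t{\left(V,g \right)} = 97 V g - 61 = -61 + 97 V g$)
$\sqrt{-775 + t{\left(D{\left(2,11 \right)},220 \right)}} = \sqrt{-775 - \left(61 - 97 \left(-5 + 11 + 2\right) 220\right)} = \sqrt{-775 - \left(61 - 170720\right)} = \sqrt{-775 + \left(-61 + 170720\right)} = \sqrt{-775 + 170659} = \sqrt{169884} = 66 \sqrt{39}$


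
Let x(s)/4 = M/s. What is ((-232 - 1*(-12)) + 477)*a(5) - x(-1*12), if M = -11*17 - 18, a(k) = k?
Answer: 3650/3 ≈ 1216.7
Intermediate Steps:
M = -205 (M = -187 - 18 = -205)
x(s) = -820/s (x(s) = 4*(-205/s) = -820/s)
((-232 - 1*(-12)) + 477)*a(5) - x(-1*12) = ((-232 - 1*(-12)) + 477)*5 - (-820)/((-1*12)) = ((-232 + 12) + 477)*5 - (-820)/(-12) = (-220 + 477)*5 - (-820)*(-1)/12 = 257*5 - 1*205/3 = 1285 - 205/3 = 3650/3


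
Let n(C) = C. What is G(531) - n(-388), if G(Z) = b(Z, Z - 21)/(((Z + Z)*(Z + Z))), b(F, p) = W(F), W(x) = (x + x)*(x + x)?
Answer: 389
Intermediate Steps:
W(x) = 4*x² (W(x) = (2*x)*(2*x) = 4*x²)
b(F, p) = 4*F²
G(Z) = 1 (G(Z) = (4*Z²)/(((Z + Z)*(Z + Z))) = (4*Z²)/(((2*Z)*(2*Z))) = (4*Z²)/((4*Z²)) = (4*Z²)*(1/(4*Z²)) = 1)
G(531) - n(-388) = 1 - 1*(-388) = 1 + 388 = 389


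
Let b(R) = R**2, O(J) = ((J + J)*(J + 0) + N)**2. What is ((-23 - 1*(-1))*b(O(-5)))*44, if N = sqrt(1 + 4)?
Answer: -6122624200 - 484968000*sqrt(5) ≈ -7.2070e+9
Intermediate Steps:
N = sqrt(5) ≈ 2.2361
O(J) = (sqrt(5) + 2*J**2)**2 (O(J) = ((J + J)*(J + 0) + sqrt(5))**2 = ((2*J)*J + sqrt(5))**2 = (2*J**2 + sqrt(5))**2 = (sqrt(5) + 2*J**2)**2)
((-23 - 1*(-1))*b(O(-5)))*44 = ((-23 - 1*(-1))*((sqrt(5) + 2*(-5)**2)**2)**2)*44 = ((-23 + 1)*((sqrt(5) + 2*25)**2)**2)*44 = -22*(sqrt(5) + 50)**4*44 = -22*(50 + sqrt(5))**4*44 = -968*(50 + sqrt(5))**4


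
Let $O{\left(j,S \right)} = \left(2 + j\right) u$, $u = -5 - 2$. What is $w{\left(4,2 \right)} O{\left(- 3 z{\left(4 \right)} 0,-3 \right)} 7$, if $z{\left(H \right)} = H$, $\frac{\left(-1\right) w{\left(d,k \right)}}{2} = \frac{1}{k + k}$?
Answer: $49$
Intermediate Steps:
$w{\left(d,k \right)} = - \frac{1}{k}$ ($w{\left(d,k \right)} = - \frac{2}{k + k} = - \frac{2}{2 k} = - 2 \frac{1}{2 k} = - \frac{1}{k}$)
$u = -7$
$O{\left(j,S \right)} = -14 - 7 j$ ($O{\left(j,S \right)} = \left(2 + j\right) \left(-7\right) = -14 - 7 j$)
$w{\left(4,2 \right)} O{\left(- 3 z{\left(4 \right)} 0,-3 \right)} 7 = - \frac{1}{2} \left(-14 - 7 \left(-3\right) 4 \cdot 0\right) 7 = \left(-1\right) \frac{1}{2} \left(-14 - 7 \left(\left(-12\right) 0\right)\right) 7 = - \frac{-14 - 0}{2} \cdot 7 = - \frac{-14 + 0}{2} \cdot 7 = \left(- \frac{1}{2}\right) \left(-14\right) 7 = 7 \cdot 7 = 49$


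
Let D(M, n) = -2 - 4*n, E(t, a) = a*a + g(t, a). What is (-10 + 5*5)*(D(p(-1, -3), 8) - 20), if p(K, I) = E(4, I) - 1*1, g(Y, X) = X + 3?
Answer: -810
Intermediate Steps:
g(Y, X) = 3 + X
E(t, a) = 3 + a + a**2 (E(t, a) = a*a + (3 + a) = a**2 + (3 + a) = 3 + a + a**2)
p(K, I) = 2 + I + I**2 (p(K, I) = (3 + I + I**2) - 1*1 = (3 + I + I**2) - 1 = 2 + I + I**2)
(-10 + 5*5)*(D(p(-1, -3), 8) - 20) = (-10 + 5*5)*((-2 - 4*8) - 20) = (-10 + 25)*((-2 - 32) - 20) = 15*(-34 - 20) = 15*(-54) = -810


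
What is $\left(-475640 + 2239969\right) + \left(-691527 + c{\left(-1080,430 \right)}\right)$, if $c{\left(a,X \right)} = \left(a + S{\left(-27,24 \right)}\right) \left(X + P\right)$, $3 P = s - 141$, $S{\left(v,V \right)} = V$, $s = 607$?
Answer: $454690$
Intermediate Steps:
$P = \frac{466}{3}$ ($P = \frac{607 - 141}{3} = \frac{1}{3} \cdot 466 = \frac{466}{3} \approx 155.33$)
$c{\left(a,X \right)} = \left(24 + a\right) \left(\frac{466}{3} + X\right)$ ($c{\left(a,X \right)} = \left(a + 24\right) \left(X + \frac{466}{3}\right) = \left(24 + a\right) \left(\frac{466}{3} + X\right)$)
$\left(-475640 + 2239969\right) + \left(-691527 + c{\left(-1080,430 \right)}\right) = \left(-475640 + 2239969\right) + \left(-691527 + \left(3728 + 24 \cdot 430 + \frac{466}{3} \left(-1080\right) + 430 \left(-1080\right)\right)\right) = 1764329 + \left(-691527 + \left(3728 + 10320 - 167760 - 464400\right)\right) = 1764329 - 1309639 = 454690$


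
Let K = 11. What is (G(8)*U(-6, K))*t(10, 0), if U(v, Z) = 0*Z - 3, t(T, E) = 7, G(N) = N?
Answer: -168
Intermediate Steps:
U(v, Z) = -3 (U(v, Z) = 0 - 3 = -3)
(G(8)*U(-6, K))*t(10, 0) = (8*(-3))*7 = -24*7 = -168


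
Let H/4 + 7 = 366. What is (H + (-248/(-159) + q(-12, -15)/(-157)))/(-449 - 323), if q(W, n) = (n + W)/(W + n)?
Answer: -35885645/19271436 ≈ -1.8621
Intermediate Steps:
H = 1436 (H = -28 + 4*366 = -28 + 1464 = 1436)
q(W, n) = 1 (q(W, n) = (W + n)/(W + n) = 1)
(H + (-248/(-159) + q(-12, -15)/(-157)))/(-449 - 323) = (1436 + (-248/(-159) + 1/(-157)))/(-449 - 323) = (1436 + (-248*(-1/159) + 1*(-1/157)))/(-772) = (1436 + (248/159 - 1/157))*(-1/772) = (1436 + 38777/24963)*(-1/772) = (35885645/24963)*(-1/772) = -35885645/19271436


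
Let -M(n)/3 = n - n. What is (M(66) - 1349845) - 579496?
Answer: -1929341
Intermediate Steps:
M(n) = 0 (M(n) = -3*(n - n) = -3*0 = 0)
(M(66) - 1349845) - 579496 = (0 - 1349845) - 579496 = -1349845 - 579496 = -1929341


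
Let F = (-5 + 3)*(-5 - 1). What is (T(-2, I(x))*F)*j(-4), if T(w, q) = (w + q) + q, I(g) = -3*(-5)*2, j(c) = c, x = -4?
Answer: -2784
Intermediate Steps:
F = 12 (F = -2*(-6) = 12)
I(g) = 30 (I(g) = 15*2 = 30)
T(w, q) = w + 2*q (T(w, q) = (q + w) + q = w + 2*q)
(T(-2, I(x))*F)*j(-4) = ((-2 + 2*30)*12)*(-4) = ((-2 + 60)*12)*(-4) = (58*12)*(-4) = 696*(-4) = -2784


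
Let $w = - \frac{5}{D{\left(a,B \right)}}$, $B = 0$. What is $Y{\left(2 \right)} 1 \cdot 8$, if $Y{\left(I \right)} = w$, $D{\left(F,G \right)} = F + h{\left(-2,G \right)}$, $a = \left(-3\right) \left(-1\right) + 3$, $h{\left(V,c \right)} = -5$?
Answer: $-40$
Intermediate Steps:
$a = 6$ ($a = 3 + 3 = 6$)
$D{\left(F,G \right)} = -5 + F$ ($D{\left(F,G \right)} = F - 5 = -5 + F$)
$w = -5$ ($w = - \frac{5}{-5 + 6} = - \frac{5}{1} = \left(-5\right) 1 = -5$)
$Y{\left(I \right)} = -5$
$Y{\left(2 \right)} 1 \cdot 8 = \left(-5\right) 1 \cdot 8 = \left(-5\right) 8 = -40$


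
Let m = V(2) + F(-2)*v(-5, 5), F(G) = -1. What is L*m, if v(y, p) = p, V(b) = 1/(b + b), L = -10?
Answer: 95/2 ≈ 47.500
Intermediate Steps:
V(b) = 1/(2*b)
m = -19/4 (m = (½)/2 - 1*5 = (½)*(½) - 5 = ¼ - 5 = -19/4 ≈ -4.7500)
L*m = -10*(-19/4) = 95/2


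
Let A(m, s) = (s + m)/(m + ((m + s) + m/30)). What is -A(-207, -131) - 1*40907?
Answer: -225769113/5519 ≈ -40908.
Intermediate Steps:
A(m, s) = (m + s)/(s + 61*m/30) (A(m, s) = (m + s)/(m + ((m + s) + m*(1/30))) = (m + s)/(m + ((m + s) + m/30)) = (m + s)/(m + (s + 31*m/30)) = (m + s)/(s + 61*m/30))
-A(-207, -131) - 1*40907 = -30*(-207 - 131)/(30*(-131) + 61*(-207)) - 1*40907 = -30*(-338)/(-3930 - 12627) - 40907 = -30*(-338)/(-16557) - 40907 = -30*(-1)*(-338)/16557 - 40907 = -1*3380/5519 - 40907 = -3380/5519 - 40907 = -225769113/5519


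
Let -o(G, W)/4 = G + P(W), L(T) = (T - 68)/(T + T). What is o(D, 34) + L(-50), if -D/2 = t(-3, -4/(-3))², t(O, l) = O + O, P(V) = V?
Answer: 7659/50 ≈ 153.18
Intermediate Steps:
t(O, l) = 2*O
L(T) = (-68 + T)/(2*T) (L(T) = (-68 + T)/((2*T)) = (-68 + T)*(1/(2*T)) = (-68 + T)/(2*T))
D = -72 (D = -2*(2*(-3))² = -2*(-6)² = -2*36 = -72)
o(G, W) = -4*G - 4*W (o(G, W) = -4*(G + W) = -4*G - 4*W)
o(D, 34) + L(-50) = (-4*(-72) - 4*34) + (½)*(-68 - 50)/(-50) = (288 - 136) + (½)*(-1/50)*(-118) = 152 + 59/50 = 7659/50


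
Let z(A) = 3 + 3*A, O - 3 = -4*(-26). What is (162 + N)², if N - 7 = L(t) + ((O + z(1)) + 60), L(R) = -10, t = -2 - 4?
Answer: 110224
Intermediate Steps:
O = 107 (O = 3 - 4*(-26) = 3 + 104 = 107)
t = -6
N = 170 (N = 7 + (-10 + ((107 + (3 + 3*1)) + 60)) = 7 + (-10 + ((107 + (3 + 3)) + 60)) = 7 + (-10 + ((107 + 6) + 60)) = 7 + (-10 + (113 + 60)) = 7 + (-10 + 173) = 7 + 163 = 170)
(162 + N)² = (162 + 170)² = 332² = 110224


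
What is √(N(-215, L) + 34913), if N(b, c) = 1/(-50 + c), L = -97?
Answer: √15396630/21 ≈ 186.85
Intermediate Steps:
√(N(-215, L) + 34913) = √(1/(-50 - 97) + 34913) = √(1/(-147) + 34913) = √(-1/147 + 34913) = √(5132210/147) = √15396630/21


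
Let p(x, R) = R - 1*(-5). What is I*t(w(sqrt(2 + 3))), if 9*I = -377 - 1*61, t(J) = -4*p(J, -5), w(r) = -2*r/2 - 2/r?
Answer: 0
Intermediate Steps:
p(x, R) = 5 + R (p(x, R) = R + 5 = 5 + R)
w(r) = -r - 2/r (w(r) = -2*r*(1/2) - 2/r = -r - 2/r)
t(J) = 0 (t(J) = -4*(5 - 5) = -4*0 = 0)
I = -146/3 (I = (-377 - 1*61)/9 = (-377 - 61)/9 = (1/9)*(-438) = -146/3 ≈ -48.667)
I*t(w(sqrt(2 + 3))) = -146/3*0 = 0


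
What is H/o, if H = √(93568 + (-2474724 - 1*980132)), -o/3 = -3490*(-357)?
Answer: -I*√840322/1868895 ≈ -0.0004905*I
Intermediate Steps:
o = -3737790 (o = -(-10470)*(-357) = -3*1245930 = -3737790)
H = 2*I*√840322 (H = √(93568 + (-2474724 - 980132)) = √(93568 - 3454856) = √(-3361288) = 2*I*√840322 ≈ 1833.4*I)
H/o = (2*I*√840322)/(-3737790) = (2*I*√840322)*(-1/3737790) = -I*√840322/1868895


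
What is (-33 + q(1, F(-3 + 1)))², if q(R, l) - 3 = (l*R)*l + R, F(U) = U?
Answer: 625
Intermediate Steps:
q(R, l) = 3 + R + R*l² (q(R, l) = 3 + ((l*R)*l + R) = 3 + ((R*l)*l + R) = 3 + (R*l² + R) = 3 + (R + R*l²) = 3 + R + R*l²)
(-33 + q(1, F(-3 + 1)))² = (-33 + (3 + 1 + 1*(-3 + 1)²))² = (-33 + (3 + 1 + 1*(-2)²))² = (-33 + (3 + 1 + 1*4))² = (-33 + (3 + 1 + 4))² = (-33 + 8)² = (-25)² = 625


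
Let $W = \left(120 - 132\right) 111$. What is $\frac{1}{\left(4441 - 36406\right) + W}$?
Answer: $- \frac{1}{33297} \approx -3.0033 \cdot 10^{-5}$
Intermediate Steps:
$W = -1332$ ($W = \left(-12\right) 111 = -1332$)
$\frac{1}{\left(4441 - 36406\right) + W} = \frac{1}{\left(4441 - 36406\right) - 1332} = \frac{1}{-31965 - 1332} = \frac{1}{-33297} = - \frac{1}{33297}$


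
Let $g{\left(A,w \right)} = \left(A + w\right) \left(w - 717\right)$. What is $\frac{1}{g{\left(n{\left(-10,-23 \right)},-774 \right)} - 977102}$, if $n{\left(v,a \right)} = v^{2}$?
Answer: $\frac{1}{27832} \approx 3.593 \cdot 10^{-5}$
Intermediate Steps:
$g{\left(A,w \right)} = \left(-717 + w\right) \left(A + w\right)$ ($g{\left(A,w \right)} = \left(A + w\right) \left(-717 + w\right) = \left(-717 + w\right) \left(A + w\right)$)
$\frac{1}{g{\left(n{\left(-10,-23 \right)},-774 \right)} - 977102} = \frac{1}{\left(\left(-774\right)^{2} - 717 \left(-10\right)^{2} - -554958 + \left(-10\right)^{2} \left(-774\right)\right) - 977102} = \frac{1}{\left(599076 - 71700 + 554958 + 100 \left(-774\right)\right) - 977102} = \frac{1}{\left(599076 - 71700 + 554958 - 77400\right) - 977102} = \frac{1}{1004934 - 977102} = \frac{1}{27832}$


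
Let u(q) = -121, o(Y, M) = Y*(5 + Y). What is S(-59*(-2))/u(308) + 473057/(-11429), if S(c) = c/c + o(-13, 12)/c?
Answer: -307129322/7417421 ≈ -41.406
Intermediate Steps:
S(c) = 1 + 104/c (S(c) = c/c + (-13*(5 - 13))/c = 1 + (-13*(-8))/c = 1 + 104/c)
S(-59*(-2))/u(308) + 473057/(-11429) = ((104 - 59*(-2))/((-59*(-2))))/(-121) + 473057/(-11429) = ((104 + 118)/118)*(-1/121) + 473057*(-1/11429) = ((1/118)*222)*(-1/121) - 473057/11429 = (111/59)*(-1/121) - 473057/11429 = -111/7139 - 473057/11429 = -307129322/7417421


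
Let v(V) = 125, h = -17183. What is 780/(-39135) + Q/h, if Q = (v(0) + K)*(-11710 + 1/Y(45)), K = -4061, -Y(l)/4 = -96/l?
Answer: -480999844619/179321788 ≈ -2682.3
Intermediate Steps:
Y(l) = 384/l (Y(l) = -(-384)/l = 384/l)
Q = 184360395/4 (Q = (125 - 4061)*(-11710 + 1/(384/45)) = -3936*(-11710 + 1/(384*(1/45))) = -3936*(-11710 + 1/(128/15)) = -3936*(-11710 + 15/128) = -3936*(-1498865/128) = 184360395/4 ≈ 4.6090e+7)
780/(-39135) + Q/h = 780/(-39135) + (184360395/4)/(-17183) = 780*(-1/39135) + (184360395/4)*(-1/17183) = -52/2609 - 184360395/68732 = -480999844619/179321788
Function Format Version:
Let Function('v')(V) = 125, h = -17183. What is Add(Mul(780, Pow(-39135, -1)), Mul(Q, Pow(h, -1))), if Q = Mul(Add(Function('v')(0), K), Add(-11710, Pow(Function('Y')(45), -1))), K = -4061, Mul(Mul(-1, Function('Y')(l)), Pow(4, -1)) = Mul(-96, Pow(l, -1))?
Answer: Rational(-480999844619, 179321788) ≈ -2682.3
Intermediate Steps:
Function('Y')(l) = Mul(384, Pow(l, -1)) (Function('Y')(l) = Mul(-4, Mul(-96, Pow(l, -1))) = Mul(384, Pow(l, -1)))
Q = Rational(184360395, 4) (Q = Mul(Add(125, -4061), Add(-11710, Pow(Mul(384, Pow(45, -1)), -1))) = Mul(-3936, Add(-11710, Pow(Mul(384, Rational(1, 45)), -1))) = Mul(-3936, Add(-11710, Pow(Rational(128, 15), -1))) = Mul(-3936, Add(-11710, Rational(15, 128))) = Mul(-3936, Rational(-1498865, 128)) = Rational(184360395, 4) ≈ 4.6090e+7)
Add(Mul(780, Pow(-39135, -1)), Mul(Q, Pow(h, -1))) = Add(Mul(780, Pow(-39135, -1)), Mul(Rational(184360395, 4), Pow(-17183, -1))) = Add(Mul(780, Rational(-1, 39135)), Mul(Rational(184360395, 4), Rational(-1, 17183))) = Add(Rational(-52, 2609), Rational(-184360395, 68732)) = Rational(-480999844619, 179321788)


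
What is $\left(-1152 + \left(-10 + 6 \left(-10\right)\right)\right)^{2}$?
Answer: $1493284$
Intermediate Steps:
$\left(-1152 + \left(-10 + 6 \left(-10\right)\right)\right)^{2} = \left(-1152 - 70\right)^{2} = \left(-1222\right)^{2} = 1493284$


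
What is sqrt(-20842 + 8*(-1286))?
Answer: I*sqrt(31130) ≈ 176.44*I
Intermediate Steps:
sqrt(-20842 + 8*(-1286)) = sqrt(-20842 - 10288) = sqrt(-31130) = I*sqrt(31130)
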